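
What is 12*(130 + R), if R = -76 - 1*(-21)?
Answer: 900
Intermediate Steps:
R = -55 (R = -76 + 21 = -55)
12*(130 + R) = 12*(130 - 55) = 12*75 = 900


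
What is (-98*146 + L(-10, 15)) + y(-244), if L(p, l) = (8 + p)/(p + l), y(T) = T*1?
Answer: -72762/5 ≈ -14552.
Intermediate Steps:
y(T) = T
L(p, l) = (8 + p)/(l + p)
(-98*146 + L(-10, 15)) + y(-244) = (-98*146 + (8 - 10)/(15 - 10)) - 244 = (-14308 - 2/5) - 244 = (-14308 + (⅕)*(-2)) - 244 = (-14308 - ⅖) - 244 = -71542/5 - 244 = -72762/5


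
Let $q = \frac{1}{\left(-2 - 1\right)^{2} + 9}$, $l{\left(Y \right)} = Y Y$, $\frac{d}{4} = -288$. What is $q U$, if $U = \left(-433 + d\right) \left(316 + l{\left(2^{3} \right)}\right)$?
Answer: $- \frac{301150}{9} \approx -33461.0$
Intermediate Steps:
$d = -1152$ ($d = 4 \left(-288\right) = -1152$)
$l{\left(Y \right)} = Y^{2}$
$q = \frac{1}{18}$ ($q = \frac{1}{\left(-3\right)^{2} + 9} = \frac{1}{9 + 9} = \frac{1}{18} \approx 0.055556$)
$U = -602300$ ($U = \left(-433 - 1152\right) \left(316 + \left(2^{3}\right)^{2}\right) = - 1585 \left(316 + 8^{2}\right) = - 1585 \left(316 + 64\right) = \left(-1585\right) 380 = -602300$)
$q U = \frac{1}{18} \left(-602300\right) = - \frac{301150}{9}$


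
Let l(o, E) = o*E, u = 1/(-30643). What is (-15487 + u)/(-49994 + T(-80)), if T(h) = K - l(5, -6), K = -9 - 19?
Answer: 237284071/765952428 ≈ 0.30979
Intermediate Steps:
u = -1/30643 ≈ -3.2634e-5
K = -28
l(o, E) = E*o
T(h) = 2 (T(h) = -28 - (-6)*5 = -28 - 1*(-30) = -28 + 30 = 2)
(-15487 + u)/(-49994 + T(-80)) = (-15487 - 1/30643)/(-49994 + 2) = -474568142/30643/(-49992) = -474568142/30643*(-1/49992) = 237284071/765952428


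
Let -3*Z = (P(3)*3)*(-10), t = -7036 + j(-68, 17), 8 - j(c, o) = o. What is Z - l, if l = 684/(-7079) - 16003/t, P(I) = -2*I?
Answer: -3100759757/49871555 ≈ -62.175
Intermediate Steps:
j(c, o) = 8 - o
t = -7045 (t = -7036 + (8 - 1*17) = -7036 + (8 - 17) = -7036 - 9 = -7045)
Z = -60 (Z = --2*3*3*(-10)/3 = -(-6*3)*(-10)/3 = -(-6)*(-10) = -⅓*180 = -60)
l = 108466457/49871555 (l = 684/(-7079) - 16003/(-7045) = 684*(-1/7079) - 16003*(-1/7045) = -684/7079 + 16003/7045 = 108466457/49871555 ≈ 2.1749)
Z - l = -60 - 1*108466457/49871555 = -60 - 108466457/49871555 = -3100759757/49871555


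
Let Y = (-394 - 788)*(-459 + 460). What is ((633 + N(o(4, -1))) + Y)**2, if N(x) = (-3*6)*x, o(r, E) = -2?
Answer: 263169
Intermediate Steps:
N(x) = -18*x
Y = -1182 (Y = -1182*1 = -1182)
((633 + N(o(4, -1))) + Y)**2 = ((633 - 18*(-2)) - 1182)**2 = ((633 + 36) - 1182)**2 = (669 - 1182)**2 = (-513)**2 = 263169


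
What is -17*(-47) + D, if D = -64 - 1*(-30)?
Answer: 765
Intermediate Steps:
D = -34 (D = -64 + 30 = -34)
-17*(-47) + D = -17*(-47) - 34 = 799 - 34 = 765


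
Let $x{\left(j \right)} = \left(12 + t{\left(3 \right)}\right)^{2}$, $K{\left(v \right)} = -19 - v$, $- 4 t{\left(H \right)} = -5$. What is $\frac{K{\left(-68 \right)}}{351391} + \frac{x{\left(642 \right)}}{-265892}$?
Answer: $- \frac{778597991}{1494912892352} \approx -0.00052083$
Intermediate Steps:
$t{\left(H \right)} = \frac{5}{4}$ ($t{\left(H \right)} = \left(- \frac{1}{4}\right) \left(-5\right) = \frac{5}{4}$)
$x{\left(j \right)} = \frac{2809}{16}$ ($x{\left(j \right)} = \left(12 + \frac{5}{4}\right)^{2} = \left(\frac{53}{4}\right)^{2} = \frac{2809}{16}$)
$\frac{K{\left(-68 \right)}}{351391} + \frac{x{\left(642 \right)}}{-265892} = \frac{-19 - -68}{351391} + \frac{2809}{16 \left(-265892\right)} = \left(-19 + 68\right) \frac{1}{351391} + \frac{2809}{16} \left(- \frac{1}{265892}\right) = 49 \cdot \frac{1}{351391} - \frac{2809}{4254272} = \frac{49}{351391} - \frac{2809}{4254272} = - \frac{778597991}{1494912892352}$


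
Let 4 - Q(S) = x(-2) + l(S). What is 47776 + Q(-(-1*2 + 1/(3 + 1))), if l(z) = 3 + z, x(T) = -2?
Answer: 191109/4 ≈ 47777.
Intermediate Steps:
Q(S) = 3 - S (Q(S) = 4 - (-2 + (3 + S)) = 4 - (1 + S) = 4 + (-1 - S) = 3 - S)
47776 + Q(-(-1*2 + 1/(3 + 1))) = 47776 + (3 - (-1)*(-1*2 + 1/(3 + 1))) = 47776 + (3 - (-1)*(-2 + 1/4)) = 47776 + (3 - (-1)*(-2 + ¼)) = 47776 + (3 - (-1)*(-7)/4) = 47776 + (3 - 1*7/4) = 47776 + (3 - 7/4) = 47776 + 5/4 = 191109/4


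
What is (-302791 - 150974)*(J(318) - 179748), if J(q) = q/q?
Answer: 81562897455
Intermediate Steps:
J(q) = 1
(-302791 - 150974)*(J(318) - 179748) = (-302791 - 150974)*(1 - 179748) = -453765*(-179747) = 81562897455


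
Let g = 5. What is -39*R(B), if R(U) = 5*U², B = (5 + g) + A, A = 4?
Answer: -38220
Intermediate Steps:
B = 14 (B = (5 + 5) + 4 = 10 + 4 = 14)
-39*R(B) = -195*14² = -195*196 = -39*980 = -38220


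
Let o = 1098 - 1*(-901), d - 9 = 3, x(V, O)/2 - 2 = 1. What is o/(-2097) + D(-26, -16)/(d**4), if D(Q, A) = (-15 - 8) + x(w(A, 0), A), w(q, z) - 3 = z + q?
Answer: -4609657/4831488 ≈ -0.95409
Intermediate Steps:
w(q, z) = 3 + q + z (w(q, z) = 3 + (z + q) = 3 + (q + z) = 3 + q + z)
x(V, O) = 6 (x(V, O) = 4 + 2*1 = 4 + 2 = 6)
D(Q, A) = -17 (D(Q, A) = (-15 - 8) + 6 = -23 + 6 = -17)
d = 12 (d = 9 + 3 = 12)
o = 1999 (o = 1098 + 901 = 1999)
o/(-2097) + D(-26, -16)/(d**4) = 1999/(-2097) - 17/(12**4) = 1999*(-1/2097) - 17/20736 = -1999/2097 - 17*1/20736 = -1999/2097 - 17/20736 = -4609657/4831488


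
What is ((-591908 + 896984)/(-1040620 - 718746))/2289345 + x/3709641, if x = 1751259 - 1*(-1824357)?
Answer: 800102767530725478/830093126298642115 ≈ 0.96387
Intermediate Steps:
x = 3575616 (x = 1751259 + 1824357 = 3575616)
((-591908 + 896984)/(-1040620 - 718746))/2289345 + x/3709641 = ((-591908 + 896984)/(-1040620 - 718746))/2289345 + 3575616/3709641 = (305076/(-1759366))*(1/2289345) + 3575616*(1/3709641) = (305076*(-1/1759366))*(1/2289345) + 1191872/1236547 = -152538/879683*1/2289345 + 1191872/1236547 = -50846/671299292545 + 1191872/1236547 = 800102767530725478/830093126298642115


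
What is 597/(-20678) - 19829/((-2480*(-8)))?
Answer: -210934271/205125760 ≈ -1.0283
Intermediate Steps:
597/(-20678) - 19829/((-2480*(-8))) = 597*(-1/20678) - 19829/19840 = -597/20678 - 19829*1/19840 = -597/20678 - 19829/19840 = -210934271/205125760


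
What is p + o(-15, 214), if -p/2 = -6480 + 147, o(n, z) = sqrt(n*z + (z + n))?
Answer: 12666 + I*sqrt(3011) ≈ 12666.0 + 54.873*I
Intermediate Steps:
o(n, z) = sqrt(n + z + n*z) (o(n, z) = sqrt(n*z + (n + z)) = sqrt(n + z + n*z))
p = 12666 (p = -2*(-6480 + 147) = -2*(-6333) = 12666)
p + o(-15, 214) = 12666 + sqrt(-15 + 214 - 15*214) = 12666 + sqrt(-15 + 214 - 3210) = 12666 + sqrt(-3011) = 12666 + I*sqrt(3011)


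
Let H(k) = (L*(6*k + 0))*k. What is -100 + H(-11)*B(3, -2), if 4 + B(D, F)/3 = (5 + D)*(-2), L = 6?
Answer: -261460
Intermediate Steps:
H(k) = 36*k² (H(k) = (6*(6*k + 0))*k = (6*(6*k))*k = (36*k)*k = 36*k²)
B(D, F) = -42 - 6*D (B(D, F) = -12 + 3*((5 + D)*(-2)) = -12 + 3*(-10 - 2*D) = -12 + (-30 - 6*D) = -42 - 6*D)
-100 + H(-11)*B(3, -2) = -100 + (36*(-11)²)*(-42 - 6*3) = -100 + (36*121)*(-42 - 18) = -100 + 4356*(-60) = -100 - 261360 = -261460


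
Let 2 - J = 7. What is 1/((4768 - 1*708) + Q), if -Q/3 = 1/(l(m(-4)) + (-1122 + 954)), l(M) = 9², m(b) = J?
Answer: 29/117741 ≈ 0.00024630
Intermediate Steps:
J = -5 (J = 2 - 1*7 = 2 - 7 = -5)
m(b) = -5
l(M) = 81
Q = 1/29 (Q = -3/(81 + (-1122 + 954)) = -3/(81 - 168) = -3/(-87) = -3*(-1/87) = 1/29 ≈ 0.034483)
1/((4768 - 1*708) + Q) = 1/((4768 - 1*708) + 1/29) = 1/((4768 - 708) + 1/29) = 1/(4060 + 1/29) = 1/(117741/29) = 29/117741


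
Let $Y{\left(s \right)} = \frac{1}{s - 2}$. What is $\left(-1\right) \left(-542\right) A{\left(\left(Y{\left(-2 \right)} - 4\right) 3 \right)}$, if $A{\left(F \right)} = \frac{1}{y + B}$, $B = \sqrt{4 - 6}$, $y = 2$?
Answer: $\frac{542}{3} - \frac{271 i \sqrt{2}}{3} \approx 180.67 - 127.75 i$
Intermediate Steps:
$Y{\left(s \right)} = \frac{1}{-2 + s}$
$B = i \sqrt{2}$ ($B = \sqrt{-2} = i \sqrt{2} \approx 1.4142 i$)
$A{\left(F \right)} = \frac{1}{2 + i \sqrt{2}}$
$\left(-1\right) \left(-542\right) A{\left(\left(Y{\left(-2 \right)} - 4\right) 3 \right)} = \left(-1\right) \left(-542\right) \left(\frac{1}{3} - \frac{i \sqrt{2}}{6}\right) = 542 \left(\frac{1}{3} - \frac{i \sqrt{2}}{6}\right) = \frac{542}{3} - \frac{271 i \sqrt{2}}{3}$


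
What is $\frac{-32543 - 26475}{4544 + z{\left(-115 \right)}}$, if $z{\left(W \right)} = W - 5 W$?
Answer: $- \frac{29509}{2502} \approx -11.794$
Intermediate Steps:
$z{\left(W \right)} = - 4 W$
$\frac{-32543 - 26475}{4544 + z{\left(-115 \right)}} = \frac{-32543 - 26475}{4544 - -460} = - \frac{59018}{4544 + 460} = - \frac{59018}{5004} = \left(-59018\right) \frac{1}{5004} = - \frac{29509}{2502}$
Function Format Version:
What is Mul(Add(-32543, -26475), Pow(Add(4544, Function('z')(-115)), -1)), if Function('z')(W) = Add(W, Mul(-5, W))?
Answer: Rational(-29509, 2502) ≈ -11.794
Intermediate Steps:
Function('z')(W) = Mul(-4, W)
Mul(Add(-32543, -26475), Pow(Add(4544, Function('z')(-115)), -1)) = Mul(Add(-32543, -26475), Pow(Add(4544, Mul(-4, -115)), -1)) = Mul(-59018, Pow(Add(4544, 460), -1)) = Mul(-59018, Pow(5004, -1)) = Mul(-59018, Rational(1, 5004)) = Rational(-29509, 2502)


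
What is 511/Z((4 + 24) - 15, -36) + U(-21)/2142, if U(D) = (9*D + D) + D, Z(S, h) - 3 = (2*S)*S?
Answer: 48371/34782 ≈ 1.3907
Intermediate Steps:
Z(S, h) = 3 + 2*S² (Z(S, h) = 3 + (2*S)*S = 3 + 2*S²)
U(D) = 11*D (U(D) = 10*D + D = 11*D)
511/Z((4 + 24) - 15, -36) + U(-21)/2142 = 511/(3 + 2*((4 + 24) - 15)²) + (11*(-21))/2142 = 511/(3 + 2*(28 - 15)²) - 231*1/2142 = 511/(3 + 2*13²) - 11/102 = 511/(3 + 2*169) - 11/102 = 511/(3 + 338) - 11/102 = 511/341 - 11/102 = 48371/34782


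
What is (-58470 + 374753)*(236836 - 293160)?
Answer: -17814323692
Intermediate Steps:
(-58470 + 374753)*(236836 - 293160) = 316283*(-56324) = -17814323692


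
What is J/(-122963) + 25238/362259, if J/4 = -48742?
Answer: 73732252906/44544453417 ≈ 1.6553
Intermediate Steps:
J = -194968 (J = 4*(-48742) = -194968)
J/(-122963) + 25238/362259 = -194968/(-122963) + 25238/362259 = -194968*(-1/122963) + 25238*(1/362259) = 194968/122963 + 25238/362259 = 73732252906/44544453417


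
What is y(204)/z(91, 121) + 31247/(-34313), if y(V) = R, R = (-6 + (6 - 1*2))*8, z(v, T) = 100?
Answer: -918427/857825 ≈ -1.0706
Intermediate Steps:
R = -16 (R = (-6 + (6 - 2))*8 = (-6 + 4)*8 = -2*8 = -16)
y(V) = -16
y(204)/z(91, 121) + 31247/(-34313) = -16/100 + 31247/(-34313) = -16*1/100 + 31247*(-1/34313) = -4/25 - 31247/34313 = -918427/857825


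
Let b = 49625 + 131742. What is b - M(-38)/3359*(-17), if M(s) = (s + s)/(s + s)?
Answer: 609211770/3359 ≈ 1.8137e+5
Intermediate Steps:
M(s) = 1 (M(s) = (2*s)/((2*s)) = (2*s)*(1/(2*s)) = 1)
b = 181367
b - M(-38)/3359*(-17) = 181367 - 1/3359*(-17) = 181367 - 1*(1/3359)*(-17) = 181367 - (-17)/3359 = 181367 - 1*(-17/3359) = 181367 + 17/3359 = 609211770/3359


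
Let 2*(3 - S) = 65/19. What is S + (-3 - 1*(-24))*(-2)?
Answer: -1547/38 ≈ -40.711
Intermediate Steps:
S = 49/38 (S = 3 - 65/(2*19) = 3 - 1/2*65/19 = 3 - 65/38 = 49/38 ≈ 1.2895)
S + (-3 - 1*(-24))*(-2) = 49/38 + (-3 - 1*(-24))*(-2) = 49/38 + (-3 + 24)*(-2) = 49/38 + 21*(-2) = 49/38 - 42 = -1547/38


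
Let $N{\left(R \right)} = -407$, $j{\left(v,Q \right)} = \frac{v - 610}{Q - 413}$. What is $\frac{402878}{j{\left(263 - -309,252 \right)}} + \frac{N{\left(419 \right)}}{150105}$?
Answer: $\frac{4868157168562}{2851995} \approx 1.7069 \cdot 10^{6}$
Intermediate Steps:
$j{\left(v,Q \right)} = \frac{-610 + v}{-413 + Q}$
$\frac{402878}{j{\left(263 - -309,252 \right)}} + \frac{N{\left(419 \right)}}{150105} = \frac{402878}{\frac{1}{-413 + 252} \left(-610 + \left(263 - -309\right)\right)} - \frac{407}{150105} = \frac{402878}{\frac{1}{-161} \left(-610 + \left(263 + 309\right)\right)} - \frac{407}{150105} = \frac{402878}{\left(- \frac{1}{161}\right) \left(-610 + 572\right)} - \frac{407}{150105} = \frac{402878}{\left(- \frac{1}{161}\right) \left(-38\right)} - \frac{407}{150105} = \frac{402878}{\frac{38}{161}} - \frac{407}{150105} = 402878 \cdot \frac{161}{38} - \frac{407}{150105} = \frac{32431679}{19} - \frac{407}{150105} = \frac{4868157168562}{2851995}$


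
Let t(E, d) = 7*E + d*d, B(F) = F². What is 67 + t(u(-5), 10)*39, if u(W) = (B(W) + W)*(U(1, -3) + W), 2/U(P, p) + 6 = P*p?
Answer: -73639/3 ≈ -24546.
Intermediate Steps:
U(P, p) = 2/(-6 + P*p)
u(W) = (-2/9 + W)*(W + W²) (u(W) = (W² + W)*(2/(-6 + 1*(-3)) + W) = (W + W²)*(2/(-6 - 3) + W) = (W + W²)*(2/(-9) + W) = (W + W²)*(2*(-⅑) + W) = (W + W²)*(-2/9 + W) = (-2/9 + W)*(W + W²))
t(E, d) = d² + 7*E (t(E, d) = 7*E + d² = d² + 7*E)
67 + t(u(-5), 10)*39 = 67 + (10² + 7*((⅑)*(-5)*(-2 + 7*(-5) + 9*(-5)²)))*39 = 67 + (100 + 7*((⅑)*(-5)*(-2 - 35 + 9*25)))*39 = 67 + (100 + 7*((⅑)*(-5)*(-2 - 35 + 225)))*39 = 67 + (100 + 7*((⅑)*(-5)*188))*39 = 67 + (100 + 7*(-940/9))*39 = 67 + (100 - 6580/9)*39 = 67 - 5680/9*39 = 67 - 73840/3 = -73639/3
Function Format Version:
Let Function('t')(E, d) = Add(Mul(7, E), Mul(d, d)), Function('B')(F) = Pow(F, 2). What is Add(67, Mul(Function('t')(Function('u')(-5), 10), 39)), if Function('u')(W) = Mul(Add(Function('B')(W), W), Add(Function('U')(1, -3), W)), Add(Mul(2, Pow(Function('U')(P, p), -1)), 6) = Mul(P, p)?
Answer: Rational(-73639, 3) ≈ -24546.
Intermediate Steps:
Function('U')(P, p) = Mul(2, Pow(Add(-6, Mul(P, p)), -1))
Function('u')(W) = Mul(Add(Rational(-2, 9), W), Add(W, Pow(W, 2))) (Function('u')(W) = Mul(Add(Pow(W, 2), W), Add(Mul(2, Pow(Add(-6, Mul(1, -3)), -1)), W)) = Mul(Add(W, Pow(W, 2)), Add(Mul(2, Pow(Add(-6, -3), -1)), W)) = Mul(Add(W, Pow(W, 2)), Add(Mul(2, Pow(-9, -1)), W)) = Mul(Add(W, Pow(W, 2)), Add(Mul(2, Rational(-1, 9)), W)) = Mul(Add(W, Pow(W, 2)), Add(Rational(-2, 9), W)) = Mul(Add(Rational(-2, 9), W), Add(W, Pow(W, 2))))
Function('t')(E, d) = Add(Pow(d, 2), Mul(7, E)) (Function('t')(E, d) = Add(Mul(7, E), Pow(d, 2)) = Add(Pow(d, 2), Mul(7, E)))
Add(67, Mul(Function('t')(Function('u')(-5), 10), 39)) = Add(67, Mul(Add(Pow(10, 2), Mul(7, Mul(Rational(1, 9), -5, Add(-2, Mul(7, -5), Mul(9, Pow(-5, 2)))))), 39)) = Add(67, Mul(Add(100, Mul(7, Mul(Rational(1, 9), -5, Add(-2, -35, Mul(9, 25))))), 39)) = Add(67, Mul(Add(100, Mul(7, Mul(Rational(1, 9), -5, Add(-2, -35, 225)))), 39)) = Add(67, Mul(Add(100, Mul(7, Mul(Rational(1, 9), -5, 188))), 39)) = Add(67, Mul(Add(100, Mul(7, Rational(-940, 9))), 39)) = Add(67, Mul(Add(100, Rational(-6580, 9)), 39)) = Add(67, Mul(Rational(-5680, 9), 39)) = Add(67, Rational(-73840, 3)) = Rational(-73639, 3)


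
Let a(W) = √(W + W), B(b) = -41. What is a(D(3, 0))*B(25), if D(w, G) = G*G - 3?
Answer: -41*I*√6 ≈ -100.43*I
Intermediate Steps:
D(w, G) = -3 + G² (D(w, G) = G² - 3 = -3 + G²)
a(W) = √2*√W (a(W) = √(2*W) = √2*√W)
a(D(3, 0))*B(25) = (√2*√(-3 + 0²))*(-41) = (√2*√(-3 + 0))*(-41) = (√2*√(-3))*(-41) = (√2*(I*√3))*(-41) = (I*√6)*(-41) = -41*I*√6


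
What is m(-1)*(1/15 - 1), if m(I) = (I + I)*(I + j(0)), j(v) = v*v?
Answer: -28/15 ≈ -1.8667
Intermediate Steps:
j(v) = v²
m(I) = 2*I² (m(I) = (I + I)*(I + 0²) = (2*I)*(I + 0) = (2*I)*I = 2*I²)
m(-1)*(1/15 - 1) = (2*(-1)²)*(1/15 - 1) = (2*1)*(1/15 - 1) = 2*(-14/15) = -28/15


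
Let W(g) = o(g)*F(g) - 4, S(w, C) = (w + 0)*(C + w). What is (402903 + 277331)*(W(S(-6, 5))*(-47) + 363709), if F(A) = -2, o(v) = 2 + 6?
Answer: 248046647866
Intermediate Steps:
S(w, C) = w*(C + w)
o(v) = 8
W(g) = -20 (W(g) = 8*(-2) - 4 = -16 - 4 = -20)
(402903 + 277331)*(W(S(-6, 5))*(-47) + 363709) = (402903 + 277331)*(-20*(-47) + 363709) = 680234*(940 + 363709) = 680234*364649 = 248046647866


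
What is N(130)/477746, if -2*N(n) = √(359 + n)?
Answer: -√489/955492 ≈ -2.3143e-5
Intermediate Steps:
N(n) = -√(359 + n)/2
N(130)/477746 = -√(359 + 130)/2/477746 = -√489/2*(1/477746) = -√489/955492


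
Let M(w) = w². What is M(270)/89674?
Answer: 36450/44837 ≈ 0.81294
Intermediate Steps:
M(270)/89674 = 270²/89674 = 72900*(1/89674) = 36450/44837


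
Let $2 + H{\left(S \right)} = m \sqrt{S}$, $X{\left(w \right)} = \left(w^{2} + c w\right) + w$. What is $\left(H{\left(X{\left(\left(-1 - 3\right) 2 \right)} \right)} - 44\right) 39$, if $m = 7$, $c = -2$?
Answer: $-1794 + 1638 \sqrt{2} \approx 522.48$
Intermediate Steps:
$X{\left(w \right)} = w^{2} - w$ ($X{\left(w \right)} = \left(w^{2} - 2 w\right) + w = w^{2} - w$)
$H{\left(S \right)} = -2 + 7 \sqrt{S}$
$\left(H{\left(X{\left(\left(-1 - 3\right) 2 \right)} \right)} - 44\right) 39 = \left(\left(-2 + 7 \sqrt{\left(-1 - 3\right) 2 \left(-1 + \left(-1 - 3\right) 2\right)}\right) - 44\right) 39 = \left(\left(-2 + 7 \sqrt{\left(-4\right) 2 \left(-1 - 8\right)}\right) - 44\right) 39 = \left(\left(-2 + 7 \sqrt{- 8 \left(-1 - 8\right)}\right) - 44\right) 39 = \left(\left(-2 + 7 \sqrt{\left(-8\right) \left(-9\right)}\right) - 44\right) 39 = \left(\left(-2 + 7 \sqrt{72}\right) - 44\right) 39 = \left(\left(-2 + 7 \cdot 6 \sqrt{2}\right) - 44\right) 39 = \left(\left(-2 + 42 \sqrt{2}\right) - 44\right) 39 = \left(-46 + 42 \sqrt{2}\right) 39 = -1794 + 1638 \sqrt{2}$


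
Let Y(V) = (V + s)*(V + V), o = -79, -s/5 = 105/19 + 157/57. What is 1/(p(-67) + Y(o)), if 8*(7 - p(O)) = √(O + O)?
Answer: 1978589472/37654050489971 + 12996*I*√134/37654050489971 ≈ 5.2547e-5 + 3.9953e-9*I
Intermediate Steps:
s = -2360/57 (s = -5*(105/19 + 157/57) = -5*472/57 = -2360/57 ≈ -41.404)
Y(V) = 2*V*(-2360/57 + V) (Y(V) = (V - 2360/57)*(V + V) = (-2360/57 + V)*(2*V) = 2*V*(-2360/57 + V))
p(O) = 7 - √2*√O/8 (p(O) = 7 - √(O + O)/8 = 7 - √2*√O/8)
1/(p(-67) + Y(o)) = 1/((7 - √2*√(-67)/8) + (2/57)*(-79)*(-2360 + 57*(-79))) = 1/((7 - √2*I*√67/8) + (2/57)*(-79)*(-2360 - 4503)) = 1/((7 - I*√134/8) + (2/57)*(-79)*(-6863)) = 1/((7 - I*√134/8) + 1084354/57) = 1/(1084753/57 - I*√134/8)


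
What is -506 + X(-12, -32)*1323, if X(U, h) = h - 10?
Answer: -56072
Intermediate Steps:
X(U, h) = -10 + h
-506 + X(-12, -32)*1323 = -506 + (-10 - 32)*1323 = -506 - 42*1323 = -506 - 55566 = -56072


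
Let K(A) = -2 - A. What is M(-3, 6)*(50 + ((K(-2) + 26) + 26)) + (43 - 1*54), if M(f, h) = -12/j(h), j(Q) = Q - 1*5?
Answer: -1235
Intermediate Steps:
j(Q) = -5 + Q (j(Q) = Q - 5 = -5 + Q)
M(f, h) = -12/(-5 + h)
M(-3, 6)*(50 + ((K(-2) + 26) + 26)) + (43 - 1*54) = (-12/(-5 + 6))*(50 + (((-2 - 1*(-2)) + 26) + 26)) + (43 - 1*54) = (-12/1)*(50 + (((-2 + 2) + 26) + 26)) + (43 - 54) = (-12*1)*(50 + ((0 + 26) + 26)) - 11 = -12*(50 + (26 + 26)) - 11 = -12*(50 + 52) - 11 = -12*102 - 11 = -1224 - 11 = -1235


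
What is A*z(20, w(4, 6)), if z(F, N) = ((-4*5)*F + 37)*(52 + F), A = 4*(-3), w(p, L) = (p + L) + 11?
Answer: 313632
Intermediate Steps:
w(p, L) = 11 + L + p (w(p, L) = (L + p) + 11 = 11 + L + p)
A = -12
z(F, N) = (37 - 20*F)*(52 + F) (z(F, N) = (-20*F + 37)*(52 + F) = (37 - 20*F)*(52 + F))
A*z(20, w(4, 6)) = -12*(1924 - 1003*20 - 20*20**2) = -12*(1924 - 20060 - 20*400) = -12*(1924 - 20060 - 8000) = -12*(-26136) = 313632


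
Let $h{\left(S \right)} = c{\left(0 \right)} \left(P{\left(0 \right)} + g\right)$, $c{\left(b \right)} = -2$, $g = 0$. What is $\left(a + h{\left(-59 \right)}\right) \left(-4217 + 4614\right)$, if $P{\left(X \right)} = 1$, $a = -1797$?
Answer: $-714203$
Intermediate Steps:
$h{\left(S \right)} = -2$ ($h{\left(S \right)} = - 2 \left(1 + 0\right) = \left(-2\right) 1 = -2$)
$\left(a + h{\left(-59 \right)}\right) \left(-4217 + 4614\right) = \left(-1797 - 2\right) \left(-4217 + 4614\right) = \left(-1799\right) 397 = -714203$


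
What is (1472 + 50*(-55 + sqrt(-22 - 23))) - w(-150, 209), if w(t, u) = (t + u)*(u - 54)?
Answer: -10423 + 150*I*sqrt(5) ≈ -10423.0 + 335.41*I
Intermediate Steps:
w(t, u) = (-54 + u)*(t + u) (w(t, u) = (t + u)*(-54 + u) = (-54 + u)*(t + u))
(1472 + 50*(-55 + sqrt(-22 - 23))) - w(-150, 209) = (1472 + 50*(-55 + sqrt(-22 - 23))) - (209**2 - 54*(-150) - 54*209 - 150*209) = (1472 + 50*(-55 + sqrt(-45))) - (43681 + 8100 - 11286 - 31350) = (1472 + 50*(-55 + 3*I*sqrt(5))) - 1*9145 = (1472 + (-2750 + 150*I*sqrt(5))) - 9145 = (-1278 + 150*I*sqrt(5)) - 9145 = -10423 + 150*I*sqrt(5)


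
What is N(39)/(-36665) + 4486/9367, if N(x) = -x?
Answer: 164844503/343441055 ≈ 0.47998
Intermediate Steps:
N(39)/(-36665) + 4486/9367 = -1*39/(-36665) + 4486/9367 = -39*(-1/36665) + 4486*(1/9367) = 39/36665 + 4486/9367 = 164844503/343441055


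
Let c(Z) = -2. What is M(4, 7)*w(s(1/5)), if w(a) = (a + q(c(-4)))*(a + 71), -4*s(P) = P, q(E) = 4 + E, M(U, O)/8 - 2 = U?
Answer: 166023/25 ≈ 6640.9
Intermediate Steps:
M(U, O) = 16 + 8*U
s(P) = -P/4
w(a) = (2 + a)*(71 + a) (w(a) = (a + (4 - 2))*(a + 71) = (a + 2)*(71 + a) = (2 + a)*(71 + a))
M(4, 7)*w(s(1/5)) = (16 + 8*4)*(142 + (-1/4/5)**2 + 73*(-1/4/5)) = (16 + 32)*(142 + (-1/4*1/5)**2 + 73*(-1/4*1/5)) = 48*(142 + (-1/20)**2 + 73*(-1/20)) = 48*(142 + 1/400 - 73/20) = 48*(55341/400) = 166023/25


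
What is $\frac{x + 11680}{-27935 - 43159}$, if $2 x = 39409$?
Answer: $- \frac{20923}{47396} \approx -0.44145$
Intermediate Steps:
$x = \frac{39409}{2}$ ($x = \frac{1}{2} \cdot 39409 = \frac{39409}{2} \approx 19705.0$)
$\frac{x + 11680}{-27935 - 43159} = \frac{\frac{39409}{2} + 11680}{-27935 - 43159} = \frac{62769}{2 \left(-71094\right)} = \frac{62769}{2} \left(- \frac{1}{71094}\right) = - \frac{20923}{47396}$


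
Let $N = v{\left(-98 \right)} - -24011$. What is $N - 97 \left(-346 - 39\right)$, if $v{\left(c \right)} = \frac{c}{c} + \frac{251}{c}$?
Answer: $\frac{6012735}{98} \approx 61354.0$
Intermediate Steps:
$v{\left(c \right)} = 1 + \frac{251}{c}$
$N = \frac{2352925}{98}$ ($N = \frac{251 - 98}{-98} - -24011 = \left(- \frac{1}{98}\right) 153 + 24011 = - \frac{153}{98} + 24011 = \frac{2352925}{98} \approx 24009.0$)
$N - 97 \left(-346 - 39\right) = \frac{2352925}{98} - 97 \left(-346 - 39\right) = \frac{2352925}{98} - 97 \left(-385\right) = \frac{2352925}{98} - -37345 = \frac{2352925}{98} + 37345 = \frac{6012735}{98}$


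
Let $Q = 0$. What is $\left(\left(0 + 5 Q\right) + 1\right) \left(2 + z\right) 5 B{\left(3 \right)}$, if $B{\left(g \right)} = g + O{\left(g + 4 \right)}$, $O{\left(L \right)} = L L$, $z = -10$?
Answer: $-2080$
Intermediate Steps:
$O{\left(L \right)} = L^{2}$
$B{\left(g \right)} = g + \left(4 + g\right)^{2}$ ($B{\left(g \right)} = g + \left(g + 4\right)^{2} = g + \left(4 + g\right)^{2}$)
$\left(\left(0 + 5 Q\right) + 1\right) \left(2 + z\right) 5 B{\left(3 \right)} = \left(\left(0 + 5 \cdot 0\right) + 1\right) \left(2 - 10\right) 5 \left(3 + \left(4 + 3\right)^{2}\right) = \left(\left(0 + 0\right) + 1\right) \left(-8\right) 5 \left(3 + 7^{2}\right) = \left(0 + 1\right) \left(-8\right) 5 \left(3 + 49\right) = 1 \left(-8\right) 5 \cdot 52 = \left(-8\right) 5 \cdot 52 = \left(-40\right) 52 = -2080$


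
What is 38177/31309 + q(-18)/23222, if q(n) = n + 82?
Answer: 444275035/363528799 ≈ 1.2221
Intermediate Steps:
q(n) = 82 + n
38177/31309 + q(-18)/23222 = 38177/31309 + (82 - 18)/23222 = 38177*(1/31309) + 64*(1/23222) = 38177/31309 + 32/11611 = 444275035/363528799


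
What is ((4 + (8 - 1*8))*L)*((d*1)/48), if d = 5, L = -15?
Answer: -25/4 ≈ -6.2500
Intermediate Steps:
((4 + (8 - 1*8))*L)*((d*1)/48) = ((4 + (8 - 1*8))*(-15))*((5*1)/48) = ((4 + (8 - 8))*(-15))*(5*(1/48)) = ((4 + 0)*(-15))*(5/48) = (4*(-15))*(5/48) = -60*5/48 = -25/4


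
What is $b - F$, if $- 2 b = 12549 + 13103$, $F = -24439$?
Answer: $11613$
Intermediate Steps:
$b = -12826$ ($b = - \frac{12549 + 13103}{2} = \left(- \frac{1}{2}\right) 25652 = -12826$)
$b - F = -12826 - -24439 = -12826 + 24439 = 11613$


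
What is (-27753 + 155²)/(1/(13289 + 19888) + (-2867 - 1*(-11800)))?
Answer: -61841928/148185071 ≈ -0.41733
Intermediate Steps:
(-27753 + 155²)/(1/(13289 + 19888) + (-2867 - 1*(-11800))) = (-27753 + 24025)/(1/33177 + (-2867 + 11800)) = -3728/(1/33177 + 8933) = -3728/296370142/33177 = -3728*33177/296370142 = -61841928/148185071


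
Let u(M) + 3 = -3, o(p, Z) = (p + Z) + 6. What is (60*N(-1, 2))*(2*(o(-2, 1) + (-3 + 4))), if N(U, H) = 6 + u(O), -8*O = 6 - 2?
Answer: 0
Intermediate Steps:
o(p, Z) = 6 + Z + p (o(p, Z) = (Z + p) + 6 = 6 + Z + p)
O = -1/2 (O = -(6 - 2)/8 = -1/8*4 = -1/2 ≈ -0.50000)
u(M) = -6 (u(M) = -3 - 3 = -6)
N(U, H) = 0 (N(U, H) = 6 - 6 = 0)
(60*N(-1, 2))*(2*(o(-2, 1) + (-3 + 4))) = (60*0)*(2*((6 + 1 - 2) + (-3 + 4))) = 0*(2*(5 + 1)) = 0*(2*6) = 0*12 = 0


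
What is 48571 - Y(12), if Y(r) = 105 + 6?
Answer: 48460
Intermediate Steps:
Y(r) = 111
48571 - Y(12) = 48571 - 1*111 = 48571 - 111 = 48460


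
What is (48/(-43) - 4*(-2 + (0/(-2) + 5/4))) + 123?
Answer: 5370/43 ≈ 124.88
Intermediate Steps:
(48/(-43) - 4*(-2 + (0/(-2) + 5/4))) + 123 = (48*(-1/43) - 4*(-2 + (0*(-1/2) + 5*(1/4)))) + 123 = (-48/43 - 4*(-2 + (0 + 5/4))) + 123 = (-48/43 - 4*(-2 + 5/4)) + 123 = (-48/43 - 4*(-3/4)) + 123 = (-48/43 + 3) + 123 = 81/43 + 123 = 5370/43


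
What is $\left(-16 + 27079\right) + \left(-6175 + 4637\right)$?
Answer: $25525$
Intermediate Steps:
$\left(-16 + 27079\right) + \left(-6175 + 4637\right) = 27063 - 1538 = 25525$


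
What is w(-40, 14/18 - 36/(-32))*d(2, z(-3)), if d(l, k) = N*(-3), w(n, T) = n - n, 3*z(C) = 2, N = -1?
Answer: 0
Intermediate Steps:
z(C) = ⅔ (z(C) = (⅓)*2 = ⅔)
w(n, T) = 0
d(l, k) = 3 (d(l, k) = -1*(-3) = 3)
w(-40, 14/18 - 36/(-32))*d(2, z(-3)) = 0*3 = 0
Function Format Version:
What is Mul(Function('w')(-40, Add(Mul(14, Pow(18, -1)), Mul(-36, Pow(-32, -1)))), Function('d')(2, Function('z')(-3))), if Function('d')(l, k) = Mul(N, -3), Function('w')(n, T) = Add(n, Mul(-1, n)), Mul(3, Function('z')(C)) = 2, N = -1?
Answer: 0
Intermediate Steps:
Function('z')(C) = Rational(2, 3) (Function('z')(C) = Mul(Rational(1, 3), 2) = Rational(2, 3))
Function('w')(n, T) = 0
Function('d')(l, k) = 3 (Function('d')(l, k) = Mul(-1, -3) = 3)
Mul(Function('w')(-40, Add(Mul(14, Pow(18, -1)), Mul(-36, Pow(-32, -1)))), Function('d')(2, Function('z')(-3))) = Mul(0, 3) = 0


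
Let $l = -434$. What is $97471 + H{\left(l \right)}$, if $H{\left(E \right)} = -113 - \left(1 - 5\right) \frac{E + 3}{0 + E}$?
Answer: $\frac{21127548}{217} \approx 97362.0$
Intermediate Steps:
$H{\left(E \right)} = -113 + \frac{4 \left(3 + E\right)}{E}$ ($H{\left(E \right)} = -113 - - 4 \frac{3 + E}{E} = -113 - - \frac{4 \left(3 + E\right)}{E} = -113 + \frac{4 \left(3 + E\right)}{E}$)
$97471 + H{\left(l \right)} = 97471 - \left(109 - \frac{12}{-434}\right) = 97471 + \left(-109 + 12 \left(- \frac{1}{434}\right)\right) = 97471 - \frac{23659}{217} = \frac{21127548}{217}$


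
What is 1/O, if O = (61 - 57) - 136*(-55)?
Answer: 1/7484 ≈ 0.00013362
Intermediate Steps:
O = 7484 (O = 4 + 7480 = 7484)
1/O = 1/7484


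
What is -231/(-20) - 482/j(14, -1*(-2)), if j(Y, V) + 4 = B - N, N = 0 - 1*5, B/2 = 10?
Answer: -4789/420 ≈ -11.402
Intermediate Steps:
B = 20 (B = 2*10 = 20)
N = -5 (N = 0 - 5 = -5)
j(Y, V) = 21 (j(Y, V) = -4 + (20 - 1*(-5)) = -4 + (20 + 5) = -4 + 25 = 21)
-231/(-20) - 482/j(14, -1*(-2)) = -231/(-20) - 482/21 = -231*(-1/20) - 482*1/21 = 231/20 - 482/21 = -4789/420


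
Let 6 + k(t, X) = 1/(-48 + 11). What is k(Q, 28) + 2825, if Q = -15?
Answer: 104302/37 ≈ 2819.0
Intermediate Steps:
k(t, X) = -223/37 (k(t, X) = -6 + 1/(-48 + 11) = -6 + 1/(-37) = -6 - 1/37 = -223/37)
k(Q, 28) + 2825 = -223/37 + 2825 = 104302/37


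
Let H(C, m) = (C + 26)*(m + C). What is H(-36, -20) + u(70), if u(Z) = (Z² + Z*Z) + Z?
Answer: 10430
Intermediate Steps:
H(C, m) = (26 + C)*(C + m)
u(Z) = Z + 2*Z² (u(Z) = (Z² + Z²) + Z = 2*Z² + Z = Z + 2*Z²)
H(-36, -20) + u(70) = ((-36)² + 26*(-36) + 26*(-20) - 36*(-20)) + 70*(1 + 2*70) = (1296 - 936 - 520 + 720) + 70*(1 + 140) = 560 + 70*141 = 560 + 9870 = 10430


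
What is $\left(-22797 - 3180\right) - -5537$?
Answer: $-20440$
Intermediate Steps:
$\left(-22797 - 3180\right) - -5537 = -25977 + \left(-9917 + 15454\right) = -25977 + 5537 = -20440$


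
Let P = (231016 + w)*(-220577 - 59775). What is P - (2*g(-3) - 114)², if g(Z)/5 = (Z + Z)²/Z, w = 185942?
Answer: -116895063972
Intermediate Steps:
g(Z) = 20*Z (g(Z) = 5*((Z + Z)²/Z) = 5*((2*Z)²/Z) = 5*((4*Z²)/Z) = 5*(4*Z) = 20*Z)
P = -116895009216 (P = (231016 + 185942)*(-220577 - 59775) = 416958*(-280352) = -116895009216)
P - (2*g(-3) - 114)² = -116895009216 - (2*(20*(-3)) - 114)² = -116895009216 - (2*(-60) - 114)² = -116895009216 - (-120 - 114)² = -116895009216 - 1*(-234)² = -116895009216 - 1*54756 = -116895009216 - 54756 = -116895063972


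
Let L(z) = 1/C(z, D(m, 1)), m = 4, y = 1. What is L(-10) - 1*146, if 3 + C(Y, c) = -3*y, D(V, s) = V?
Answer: -877/6 ≈ -146.17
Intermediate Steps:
C(Y, c) = -6 (C(Y, c) = -3 - 3*1 = -3 - 3 = -6)
L(z) = -⅙ (L(z) = 1/(-6) = -⅙)
L(-10) - 1*146 = -⅙ - 1*146 = -⅙ - 146 = -877/6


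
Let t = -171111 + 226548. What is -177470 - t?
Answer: -232907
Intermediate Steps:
t = 55437
-177470 - t = -177470 - 1*55437 = -177470 - 55437 = -232907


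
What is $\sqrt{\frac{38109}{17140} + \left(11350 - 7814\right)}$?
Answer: $\frac{\sqrt{259864463465}}{8570} \approx 59.483$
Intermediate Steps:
$\sqrt{\frac{38109}{17140} + \left(11350 - 7814\right)} = \sqrt{38109 \cdot \frac{1}{17140} + \left(11350 - 7814\right)} = \sqrt{\frac{38109}{17140} + 3536} = \sqrt{\frac{60645149}{17140}} = \frac{\sqrt{259864463465}}{8570}$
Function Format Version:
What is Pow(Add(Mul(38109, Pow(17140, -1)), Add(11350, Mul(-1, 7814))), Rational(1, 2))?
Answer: Mul(Rational(1, 8570), Pow(259864463465, Rational(1, 2))) ≈ 59.483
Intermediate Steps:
Pow(Add(Mul(38109, Pow(17140, -1)), Add(11350, Mul(-1, 7814))), Rational(1, 2)) = Pow(Add(Mul(38109, Rational(1, 17140)), Add(11350, -7814)), Rational(1, 2)) = Pow(Add(Rational(38109, 17140), 3536), Rational(1, 2)) = Pow(Rational(60645149, 17140), Rational(1, 2)) = Mul(Rational(1, 8570), Pow(259864463465, Rational(1, 2)))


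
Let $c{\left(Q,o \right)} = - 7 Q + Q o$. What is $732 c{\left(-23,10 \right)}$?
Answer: $-50508$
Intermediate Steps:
$732 c{\left(-23,10 \right)} = 732 \left(- 23 \left(-7 + 10\right)\right) = 732 \left(\left(-23\right) 3\right) = 732 \left(-69\right) = -50508$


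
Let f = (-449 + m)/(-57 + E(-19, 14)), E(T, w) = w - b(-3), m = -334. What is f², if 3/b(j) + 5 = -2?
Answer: 30041361/88804 ≈ 338.29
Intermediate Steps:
b(j) = -3/7 (b(j) = 3/(-5 - 2) = 3/(-7) = 3*(-⅐) = -3/7)
E(T, w) = 3/7 + w (E(T, w) = w - 1*(-3/7) = w + 3/7 = 3/7 + w)
f = 5481/298 (f = (-449 - 334)/(-57 + (3/7 + 14)) = -783/(-57 + 101/7) = -783/(-298/7) = -783*(-7/298) = 5481/298 ≈ 18.393)
f² = (5481/298)² = 30041361/88804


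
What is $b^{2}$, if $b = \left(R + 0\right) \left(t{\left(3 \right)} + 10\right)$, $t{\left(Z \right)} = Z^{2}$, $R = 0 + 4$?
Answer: $5776$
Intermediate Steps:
$R = 4$
$b = 76$ ($b = \left(4 + 0\right) \left(3^{2} + 10\right) = 4 \left(9 + 10\right) = 4 \cdot 19 = 76$)
$b^{2} = 76^{2} = 5776$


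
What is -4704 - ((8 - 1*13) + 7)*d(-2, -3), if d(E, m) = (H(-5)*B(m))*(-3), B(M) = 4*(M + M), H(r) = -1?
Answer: -4560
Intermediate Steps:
B(M) = 8*M (B(M) = 4*(2*M) = 8*M)
d(E, m) = 24*m (d(E, m) = -8*m*(-3) = 24*m)
-4704 - ((8 - 1*13) + 7)*d(-2, -3) = -4704 - ((8 - 1*13) + 7)*24*(-3) = -4704 - ((8 - 13) + 7)*(-72) = -4704 - (-5 + 7)*(-72) = -4704 - 2*(-72) = -4704 - 1*(-144) = -4704 + 144 = -4560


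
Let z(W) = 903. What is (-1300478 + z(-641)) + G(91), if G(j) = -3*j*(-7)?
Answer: -1297664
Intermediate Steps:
G(j) = 21*j
(-1300478 + z(-641)) + G(91) = (-1300478 + 903) + 21*91 = -1299575 + 1911 = -1297664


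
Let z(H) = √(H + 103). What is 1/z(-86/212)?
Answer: √46110/2175 ≈ 0.098728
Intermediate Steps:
z(H) = √(103 + H)
1/z(-86/212) = 1/(√(103 - 86/212)) = 1/(√(103 - 86*1/212)) = 1/(√(103 - 43/106)) = 1/(√(10875/106)) = 1/(5*√46110/106) = √46110/2175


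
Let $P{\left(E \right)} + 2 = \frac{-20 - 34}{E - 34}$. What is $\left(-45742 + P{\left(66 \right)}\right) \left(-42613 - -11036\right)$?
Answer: $\frac{23112185187}{16} \approx 1.4445 \cdot 10^{9}$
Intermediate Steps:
$P{\left(E \right)} = -2 - \frac{54}{-34 + E}$ ($P{\left(E \right)} = -2 + \frac{-20 - 34}{E - 34} = -2 - \frac{54}{-34 + E}$)
$\left(-45742 + P{\left(66 \right)}\right) \left(-42613 - -11036\right) = \left(-45742 + \frac{2 \left(7 - 66\right)}{-34 + 66}\right) \left(-42613 - -11036\right) = \left(-45742 + \frac{2 \left(7 - 66\right)}{32}\right) \left(-42613 + 11036\right) = \left(-45742 + 2 \cdot \frac{1}{32} \left(-59\right)\right) \left(-31577\right) = \left(-45742 - \frac{59}{16}\right) \left(-31577\right) = \left(- \frac{731931}{16}\right) \left(-31577\right) = \frac{23112185187}{16}$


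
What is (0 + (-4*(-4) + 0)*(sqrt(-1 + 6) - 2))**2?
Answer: 2304 - 1024*sqrt(5) ≈ 14.266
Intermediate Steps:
(0 + (-4*(-4) + 0)*(sqrt(-1 + 6) - 2))**2 = (0 + (16 + 0)*(sqrt(5) - 2))**2 = (0 + 16*(-2 + sqrt(5)))**2 = (0 + (-32 + 16*sqrt(5)))**2 = (-32 + 16*sqrt(5))**2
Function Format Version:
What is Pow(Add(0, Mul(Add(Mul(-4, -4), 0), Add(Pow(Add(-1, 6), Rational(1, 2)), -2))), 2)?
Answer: Add(2304, Mul(-1024, Pow(5, Rational(1, 2)))) ≈ 14.266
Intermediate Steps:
Pow(Add(0, Mul(Add(Mul(-4, -4), 0), Add(Pow(Add(-1, 6), Rational(1, 2)), -2))), 2) = Pow(Add(0, Mul(Add(16, 0), Add(Pow(5, Rational(1, 2)), -2))), 2) = Pow(Add(0, Mul(16, Add(-2, Pow(5, Rational(1, 2))))), 2) = Pow(Add(0, Add(-32, Mul(16, Pow(5, Rational(1, 2))))), 2) = Pow(Add(-32, Mul(16, Pow(5, Rational(1, 2)))), 2)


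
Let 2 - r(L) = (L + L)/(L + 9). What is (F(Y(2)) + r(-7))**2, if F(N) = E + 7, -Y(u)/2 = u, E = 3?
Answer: 361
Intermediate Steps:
Y(u) = -2*u
r(L) = 2 - 2*L/(9 + L) (r(L) = 2 - (L + L)/(L + 9) = 2 - 2*L/(9 + L))
F(N) = 10 (F(N) = 3 + 7 = 10)
(F(Y(2)) + r(-7))**2 = (10 + 18/(9 - 7))**2 = (10 + 18/2)**2 = (10 + 18*(1/2))**2 = (10 + 9)**2 = 19**2 = 361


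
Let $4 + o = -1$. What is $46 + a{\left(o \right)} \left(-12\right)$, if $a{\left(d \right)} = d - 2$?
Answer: $130$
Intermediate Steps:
$o = -5$ ($o = -4 - 1 = -5$)
$a{\left(d \right)} = -2 + d$
$46 + a{\left(o \right)} \left(-12\right) = 46 + \left(-2 - 5\right) \left(-12\right) = 46 - -84 = 46 + 84 = 130$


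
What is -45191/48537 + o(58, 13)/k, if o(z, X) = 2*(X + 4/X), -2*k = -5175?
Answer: -111356923/120938025 ≈ -0.92078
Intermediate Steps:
k = 5175/2 (k = -½*(-5175) = 5175/2 ≈ 2587.5)
o(z, X) = 2*X + 8/X
-45191/48537 + o(58, 13)/k = -45191/48537 + (2*13 + 8/13)/(5175/2) = -45191*1/48537 + (26 + 8*(1/13))*(2/5175) = -45191/48537 + (26 + 8/13)*(2/5175) = -45191/48537 + (346/13)*(2/5175) = -45191/48537 + 692/67275 = -111356923/120938025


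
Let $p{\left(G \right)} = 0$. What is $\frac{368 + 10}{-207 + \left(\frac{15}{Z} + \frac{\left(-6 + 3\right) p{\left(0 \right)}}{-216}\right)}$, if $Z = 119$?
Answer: $- \frac{7497}{4103} \approx -1.8272$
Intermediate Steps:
$\frac{368 + 10}{-207 + \left(\frac{15}{Z} + \frac{\left(-6 + 3\right) p{\left(0 \right)}}{-216}\right)} = \frac{368 + 10}{-207 + \left(\frac{15}{119} + \frac{\left(-6 + 3\right) 0}{-216}\right)} = \frac{378}{-207 + \left(15 \cdot \frac{1}{119} + \left(-3\right) 0 \left(- \frac{1}{216}\right)\right)} = \frac{378}{-207 + \left(\frac{15}{119} + 0 \left(- \frac{1}{216}\right)\right)} = \frac{378}{-207 + \left(\frac{15}{119} + 0\right)} = \frac{378}{-207 + \frac{15}{119}} = \frac{378}{- \frac{24618}{119}} = 378 \left(- \frac{119}{24618}\right) = - \frac{7497}{4103}$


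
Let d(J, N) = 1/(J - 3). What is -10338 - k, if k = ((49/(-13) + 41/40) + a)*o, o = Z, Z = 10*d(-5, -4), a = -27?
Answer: -4316075/416 ≈ -10375.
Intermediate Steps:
d(J, N) = 1/(-3 + J)
Z = -5/4 (Z = 10/(-3 - 5) = 10/(-8) = 10*(-⅛) = -5/4 ≈ -1.2500)
o = -5/4 ≈ -1.2500
k = 15467/416 (k = ((49/(-13) + 41/40) - 27)*(-5/4) = ((49*(-1/13) + 41*(1/40)) - 27)*(-5/4) = ((-49/13 + 41/40) - 27)*(-5/4) = (-1427/520 - 27)*(-5/4) = -15467/520*(-5/4) = 15467/416 ≈ 37.180)
-10338 - k = -10338 - 1*15467/416 = -10338 - 15467/416 = -4316075/416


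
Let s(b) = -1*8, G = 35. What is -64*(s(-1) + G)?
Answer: -1728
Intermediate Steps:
s(b) = -8
-64*(s(-1) + G) = -64*(-8 + 35) = -64*27 = -1728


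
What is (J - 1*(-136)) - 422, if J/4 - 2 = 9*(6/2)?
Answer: -170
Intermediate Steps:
J = 116 (J = 8 + 4*(9*(6/2)) = 8 + 4*(9*(6*(1/2))) = 8 + 4*(9*3) = 8 + 4*27 = 8 + 108 = 116)
(J - 1*(-136)) - 422 = (116 - 1*(-136)) - 422 = (116 + 136) - 422 = 252 - 422 = -170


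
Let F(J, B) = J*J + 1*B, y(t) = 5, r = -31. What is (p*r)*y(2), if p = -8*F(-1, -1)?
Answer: 0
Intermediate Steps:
F(J, B) = B + J² (F(J, B) = J² + B = B + J²)
p = 0 (p = -8*(-1 + (-1)²) = -8*(-1 + 1) = -8*0 = 0)
(p*r)*y(2) = (0*(-31))*5 = 0*5 = 0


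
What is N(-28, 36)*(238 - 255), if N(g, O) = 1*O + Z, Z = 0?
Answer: -612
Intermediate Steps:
N(g, O) = O (N(g, O) = 1*O + 0 = O + 0 = O)
N(-28, 36)*(238 - 255) = 36*(238 - 255) = 36*(-17) = -612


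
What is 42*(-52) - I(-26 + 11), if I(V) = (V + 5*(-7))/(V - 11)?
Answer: -28417/13 ≈ -2185.9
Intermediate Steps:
I(V) = (-35 + V)/(-11 + V) (I(V) = (V - 35)/(-11 + V) = (-35 + V)/(-11 + V))
42*(-52) - I(-26 + 11) = 42*(-52) - (-35 + (-26 + 11))/(-11 + (-26 + 11)) = -2184 - (-35 - 15)/(-11 - 15) = -2184 - (-50)/(-26) = -2184 - (-1)*(-50)/26 = -2184 - 1*25/13 = -2184 - 25/13 = -28417/13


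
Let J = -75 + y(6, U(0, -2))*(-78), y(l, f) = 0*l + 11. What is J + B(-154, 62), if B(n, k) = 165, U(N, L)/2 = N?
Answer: -768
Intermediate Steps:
U(N, L) = 2*N
y(l, f) = 11 (y(l, f) = 0 + 11 = 11)
J = -933 (J = -75 + 11*(-78) = -75 - 858 = -933)
J + B(-154, 62) = -933 + 165 = -768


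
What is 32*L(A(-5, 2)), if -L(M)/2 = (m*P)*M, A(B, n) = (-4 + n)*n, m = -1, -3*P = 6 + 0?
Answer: 512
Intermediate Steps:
P = -2 (P = -(6 + 0)/3 = -⅓*6 = -2)
A(B, n) = n*(-4 + n)
L(M) = -4*M (L(M) = -2*(-1*(-2))*M = -4*M)
32*L(A(-5, 2)) = 32*(-8*(-4 + 2)) = 32*(-8*(-2)) = 32*(-4*(-4)) = 32*16 = 512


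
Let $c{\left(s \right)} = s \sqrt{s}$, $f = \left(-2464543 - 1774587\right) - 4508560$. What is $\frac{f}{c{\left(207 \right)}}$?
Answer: $- \frac{8747690 \sqrt{23}}{14283} \approx -2937.2$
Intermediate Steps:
$f = -8747690$ ($f = -4239130 - 4508560 = -8747690$)
$c{\left(s \right)} = s^{\frac{3}{2}}$
$\frac{f}{c{\left(207 \right)}} = - \frac{8747690}{207^{\frac{3}{2}}} = - \frac{8747690}{621 \sqrt{23}} = - 8747690 \frac{\sqrt{23}}{14283} = - \frac{8747690 \sqrt{23}}{14283}$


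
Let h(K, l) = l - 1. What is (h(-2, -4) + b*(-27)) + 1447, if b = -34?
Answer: 2360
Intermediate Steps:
h(K, l) = -1 + l
(h(-2, -4) + b*(-27)) + 1447 = ((-1 - 4) - 34*(-27)) + 1447 = (-5 + 918) + 1447 = 913 + 1447 = 2360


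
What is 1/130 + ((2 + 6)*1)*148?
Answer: 153921/130 ≈ 1184.0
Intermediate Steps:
1/130 + ((2 + 6)*1)*148 = 1/130 + (8*1)*148 = 1/130 + 8*148 = 1/130 + 1184 = 153921/130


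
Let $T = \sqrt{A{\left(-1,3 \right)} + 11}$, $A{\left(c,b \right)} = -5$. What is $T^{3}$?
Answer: $6 \sqrt{6} \approx 14.697$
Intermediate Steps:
$T = \sqrt{6}$ ($T = \sqrt{-5 + 11} = \sqrt{6} \approx 2.4495$)
$T^{3} = \left(\sqrt{6}\right)^{3} = 6 \sqrt{6}$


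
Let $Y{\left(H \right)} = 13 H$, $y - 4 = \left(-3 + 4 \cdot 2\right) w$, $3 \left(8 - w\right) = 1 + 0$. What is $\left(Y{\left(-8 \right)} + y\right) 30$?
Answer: $-1850$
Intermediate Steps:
$w = \frac{23}{3}$ ($w = 8 - \frac{1 + 0}{3} = 8 - \frac{1}{3} = \frac{23}{3} \approx 7.6667$)
$y = \frac{127}{3}$ ($y = 4 + \left(-3 + 4 \cdot 2\right) \frac{23}{3} = 4 + \left(-3 + 8\right) \frac{23}{3} = 4 + 5 \cdot \frac{23}{3} = 4 + \frac{115}{3} = \frac{127}{3} \approx 42.333$)
$\left(Y{\left(-8 \right)} + y\right) 30 = \left(13 \left(-8\right) + \frac{127}{3}\right) 30 = \left(-104 + \frac{127}{3}\right) 30 = \left(- \frac{185}{3}\right) 30 = -1850$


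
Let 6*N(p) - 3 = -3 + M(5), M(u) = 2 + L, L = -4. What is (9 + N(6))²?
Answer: 676/9 ≈ 75.111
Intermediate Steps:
M(u) = -2 (M(u) = 2 - 4 = -2)
N(p) = -⅓ (N(p) = ½ + (-3 - 2)/6 = ½ + (⅙)*(-5) = ½ - ⅚ = -⅓)
(9 + N(6))² = (9 - ⅓)² = (26/3)² = 676/9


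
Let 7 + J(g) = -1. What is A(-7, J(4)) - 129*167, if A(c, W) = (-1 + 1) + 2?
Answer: -21541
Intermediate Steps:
J(g) = -8 (J(g) = -7 - 1 = -8)
A(c, W) = 2 (A(c, W) = 0 + 2 = 2)
A(-7, J(4)) - 129*167 = 2 - 129*167 = 2 - 21543 = -21541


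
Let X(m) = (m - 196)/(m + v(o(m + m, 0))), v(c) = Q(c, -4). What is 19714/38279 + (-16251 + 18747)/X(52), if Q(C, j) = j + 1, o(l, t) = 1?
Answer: -97475750/114837 ≈ -848.82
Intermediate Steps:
Q(C, j) = 1 + j
v(c) = -3 (v(c) = 1 - 4 = -3)
X(m) = (-196 + m)/(-3 + m) (X(m) = (m - 196)/(m - 3) = (-196 + m)/(-3 + m))
19714/38279 + (-16251 + 18747)/X(52) = 19714/38279 + (-16251 + 18747)/(((-196 + 52)/(-3 + 52))) = 19714*(1/38279) + 2496/((-144/49)) = 19714/38279 + 2496/(((1/49)*(-144))) = 19714/38279 + 2496/(-144/49) = 19714/38279 + 2496*(-49/144) = 19714/38279 - 2548/3 = -97475750/114837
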